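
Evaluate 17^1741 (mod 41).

By repeated squaring mod 41: 17^1≡17, 17^2≡2, 17^4≡4, 17^8≡16, 17^16≡10, 17^32≡18, 17^64≡37, 17^128≡16, 17^256≡10, 17^512≡18, 17^1024≡37.
1741 = 1 + 4 + 8 + 64 + 128 + 512 + 1024, so 17^1741 ≡ 17·4·16·37·16·18·37 ≡ 24 (mod 41).

24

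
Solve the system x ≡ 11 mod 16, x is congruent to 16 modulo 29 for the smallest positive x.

x ≡ 11 (mod 16) gives x ∈ {11, 27, 43, 59, 75, 91, 107, 123, …}.
The first of these with x mod 29 = 16 is 219.

219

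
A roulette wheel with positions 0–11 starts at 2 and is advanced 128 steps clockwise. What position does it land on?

10

Dividing 128 by 12 gives quotient 10 and remainder 8.
(2 + 8) mod 12 = 10.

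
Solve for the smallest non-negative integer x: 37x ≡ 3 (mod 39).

18

37⁻¹ ≡ 19 (mod 39) because 37·19 = 703 = 18·39 + 1.
So x ≡ 19·3 = 57 ≡ 18 (mod 39).
Check: 37·18 = 666 = 17·39 + 3.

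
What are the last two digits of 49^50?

By repeated squaring mod 100: 49^1≡49, 49^2≡1, 49^4≡1, 49^8≡1, 49^16≡1, 49^32≡1.
Since 50 = 2 + 16 + 32 in binary, 49^50 ≡ 1·1·1 ≡ 1 (mod 100).

01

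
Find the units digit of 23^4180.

1

The units digit of 23^n cycles with period 4: 3, 9, 7, 1, …
4180 leaves remainder 0 on division by 4, so 23^4180 ends in 1.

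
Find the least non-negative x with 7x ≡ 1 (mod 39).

28

The inverse of 7 mod 39 is 28 (since 7·28 = 196 ≡ 1).
Multiplying both sides by 28: x ≡ 28·1 = 28 ≡ 28 (mod 39).
Check: 7·28 = 196 = 5·39 + 1.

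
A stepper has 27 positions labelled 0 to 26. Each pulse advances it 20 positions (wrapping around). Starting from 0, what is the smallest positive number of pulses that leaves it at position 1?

23

27 = 1·20 + 7
20 = 2·7 + 6
7 = 1·6 + 1
6 = 6·1 + 0
Back-substituting gives 20·23 ≡ 1 (mod 27).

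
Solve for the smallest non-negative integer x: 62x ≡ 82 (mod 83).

4

The inverse of 62 mod 83 is 79 (since 62·79 = 4898 ≡ 1).
So x ≡ 79·82 = 6478 ≡ 4 (mod 83).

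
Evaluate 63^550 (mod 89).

55

Square-and-reduce mod 89: 63^1≡63, 63^2≡53, 63^4≡50, 63^8≡8, 63^16≡64, 63^32≡2, 63^64≡4, 63^128≡16, 63^256≡78, 63^512≡32.
550 = 2 + 4 + 32 + 512, so 63^550 ≡ 53·50·2·32 ≡ 55 (mod 89).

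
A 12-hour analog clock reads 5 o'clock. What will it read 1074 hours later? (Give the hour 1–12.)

11

1074 mod 12 = 6 (since 89·12 = 1068).
5 + 6 → 11 on a 12-hour dial.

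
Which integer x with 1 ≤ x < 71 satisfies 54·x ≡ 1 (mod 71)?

25

71 = 1·54 + 17
54 = 3·17 + 3
17 = 5·3 + 2
3 = 1·2 + 1
2 = 2·1 + 0
Back-substituting gives 54·25 ≡ 1 (mod 71).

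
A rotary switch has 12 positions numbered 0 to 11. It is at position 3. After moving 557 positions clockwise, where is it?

557 − 46·12 = 5, so 557 ≡ 5 (mod 12).
(3 + 5) mod 12 = 8.

8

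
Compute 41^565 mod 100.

1

By repeated squaring mod 100: 41^1≡41, 41^2≡81, 41^4≡61, 41^8≡21, 41^16≡41, 41^32≡81, 41^64≡61, 41^128≡21, 41^256≡41, 41^512≡81.
Since 565 = 1 + 4 + 16 + 32 + 512 in binary, 41^565 ≡ 41·61·41·81·81 ≡ 1 (mod 100).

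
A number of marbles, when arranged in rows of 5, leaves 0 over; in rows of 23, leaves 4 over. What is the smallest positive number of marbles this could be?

50

Since 23·2 ≡ 1 (mod 5), take x = 4 + 23·((0−4)·2 mod 5) = 4 + 23·2 = 50.
Check: 50 mod 5 = 0, 50 mod 23 = 4.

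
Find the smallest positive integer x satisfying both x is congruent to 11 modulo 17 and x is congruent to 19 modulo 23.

249

Since 23·3 ≡ 1 (mod 17), take x = 19 + 23·((11−19)·3 mod 17) = 19 + 23·10 = 249.
Check: 249 mod 17 = 11, 249 mod 23 = 19.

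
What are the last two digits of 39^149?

Successive squares of 39 mod 100: 39^1≡39, 39^2≡21, 39^4≡41, 39^8≡81, 39^16≡61, 39^32≡21, 39^64≡41, 39^128≡81.
Since 149 = 1 + 4 + 16 + 128 in binary, 39^149 ≡ 39·41·61·81 ≡ 59 (mod 100).

59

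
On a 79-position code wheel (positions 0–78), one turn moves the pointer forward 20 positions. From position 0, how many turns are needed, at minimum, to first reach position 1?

4

20·4 = 80 = 1·79 + 1, so 20⁻¹ ≡ 4 (mod 79).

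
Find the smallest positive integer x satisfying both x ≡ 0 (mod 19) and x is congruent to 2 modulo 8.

114

x ≡ 2 (mod 8) gives x ∈ {2, 10, 18, 26, 34, 42, 50, 58, …}.
The first of these with x mod 19 = 0 is 114.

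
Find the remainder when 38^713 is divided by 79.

Successive squares of 38 mod 79: 38^1≡38, 38^2≡22, 38^4≡10, 38^8≡21, 38^16≡46, 38^32≡62, 38^64≡52, 38^128≡18, 38^256≡8, 38^512≡64.
Since 713 = 1 + 8 + 64 + 128 + 512 in binary, 38^713 ≡ 38·21·52·18·64 ≡ 18 (mod 79).

18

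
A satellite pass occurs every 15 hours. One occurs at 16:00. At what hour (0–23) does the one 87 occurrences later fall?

87·15 = 1305.
Dividing 1305 by 24 gives quotient 54 and remainder 9.
(16 + 9) mod 24 = 1.

1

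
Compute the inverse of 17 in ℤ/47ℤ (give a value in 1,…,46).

47 = 2·17 + 13
17 = 1·13 + 4
13 = 3·4 + 1
4 = 4·1 + 0
Back-substituting gives 17·36 ≡ 1 (mod 47).

36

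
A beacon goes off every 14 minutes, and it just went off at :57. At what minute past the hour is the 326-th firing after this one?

1

326·14 = 4564.
4564 = 76·60 + 4, so 4564 mod 60 = 4.
(57 + 4) mod 60 = 1.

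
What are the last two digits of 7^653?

Square-and-reduce mod 100: 7^1≡7, 7^2≡49, 7^4≡1, 7^8≡1, 7^16≡1, 7^32≡1, 7^64≡1, 7^128≡1, 7^256≡1, 7^512≡1.
653 = 1 + 4 + 8 + 128 + 512, so 7^653 ≡ 7·1·1·1·1 ≡ 7 (mod 100).

07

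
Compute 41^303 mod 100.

By repeated squaring mod 100: 41^1≡41, 41^2≡81, 41^4≡61, 41^8≡21, 41^16≡41, 41^32≡81, 41^64≡61, 41^128≡21, 41^256≡41.
Since 303 = 1 + 2 + 4 + 8 + 32 + 256 in binary, 41^303 ≡ 41·81·61·21·81·41 ≡ 21 (mod 100).

21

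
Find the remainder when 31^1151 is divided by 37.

6

Square-and-reduce mod 37: 31^1≡31, 31^2≡36, 31^4≡1, 31^8≡1, 31^16≡1, 31^32≡1, 31^64≡1, 31^128≡1, 31^256≡1, 31^512≡1, 31^1024≡1.
Since 1151 = 1 + 2 + 4 + 8 + 16 + 32 + 64 + 1024 in binary, 31^1151 ≡ 31·36·1·1·1·1·1·1 ≡ 6 (mod 37).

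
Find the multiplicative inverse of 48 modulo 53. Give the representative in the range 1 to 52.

21

48·21 = 1008 = 19·53 + 1, so 48⁻¹ ≡ 21 (mod 53).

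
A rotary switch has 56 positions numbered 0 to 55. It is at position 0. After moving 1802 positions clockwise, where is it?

1802 mod 56 = 10 (since 32·56 = 1792).
(0 + 10) mod 56 = 10.

10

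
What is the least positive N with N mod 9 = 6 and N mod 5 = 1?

6

x ≡ 1 (mod 5) gives x ∈ {1, 6}.
The first of these with x mod 9 = 6 is 6.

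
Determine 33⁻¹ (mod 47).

33·10 = 330 = 7·47 + 1, so 33⁻¹ ≡ 10 (mod 47).

10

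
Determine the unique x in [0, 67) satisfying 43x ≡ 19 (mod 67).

2

43⁻¹ ≡ 53 (mod 67) because 43·53 = 2279 = 34·67 + 1.
Multiplying both sides by 53: x ≡ 53·19 = 1007 ≡ 2 (mod 67).
Check: 43·2 = 86 = 1·67 + 19.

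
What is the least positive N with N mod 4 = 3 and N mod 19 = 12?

Since 19·3 ≡ 1 (mod 4), take x = 12 + 19·((3−12)·3 mod 4) = 12 + 19·1 = 31.
Check: 31 mod 4 = 3, 31 mod 19 = 12.

31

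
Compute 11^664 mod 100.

41

Square-and-reduce mod 100: 11^1≡11, 11^2≡21, 11^4≡41, 11^8≡81, 11^16≡61, 11^32≡21, 11^64≡41, 11^128≡81, 11^256≡61, 11^512≡21.
Since 664 = 8 + 16 + 128 + 512 in binary, 11^664 ≡ 81·61·81·21 ≡ 41 (mod 100).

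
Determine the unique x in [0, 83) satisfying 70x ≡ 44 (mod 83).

The inverse of 70 mod 83 is 51 (since 70·51 = 3570 ≡ 1).
Multiplying both sides by 51: x ≡ 51·44 = 2244 ≡ 3 (mod 83).

3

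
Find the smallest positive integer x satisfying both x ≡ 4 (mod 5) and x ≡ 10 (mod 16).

74

x ≡ 4 (mod 5) gives x ∈ {4, 9, 14, 19, 24, 29, 34, 39, …}.
The first of these with x mod 16 = 10 is 74.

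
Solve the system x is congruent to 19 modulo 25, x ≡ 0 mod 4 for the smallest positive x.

Since 4·19 ≡ 1 (mod 25), take x = 0 + 4·((19−0)·19 mod 25) = 0 + 4·11 = 44.
Check: 44 mod 25 = 19, 44 mod 4 = 0.

44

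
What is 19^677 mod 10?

The units digit of 19^n cycles with period 2: 9, 1, …
677 leaves remainder 1 on division by 2, so 19^677 ends in 9.

9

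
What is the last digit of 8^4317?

Last digits of 8^n: 8, 4, 2, 6 (period 4).
4317 leaves remainder 1 on division by 4, so 8^4317 ends in 8.

8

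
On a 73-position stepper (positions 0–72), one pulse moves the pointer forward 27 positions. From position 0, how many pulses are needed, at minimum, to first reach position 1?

46

73 = 2·27 + 19
27 = 1·19 + 8
19 = 2·8 + 3
8 = 2·3 + 2
3 = 1·2 + 1
2 = 2·1 + 0
Back-substituting gives 27·46 ≡ 1 (mod 73).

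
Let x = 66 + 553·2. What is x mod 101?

553·2 = 1106.
1106 − 10·101 = 96, so 1106 ≡ 96 (mod 101).
(66 + 96) mod 101 = 61.

61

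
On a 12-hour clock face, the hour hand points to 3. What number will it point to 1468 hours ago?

1468 mod 12 = 4 (since 122·12 = 1464).
3 − 4 → 11 on a 12-hour dial.

11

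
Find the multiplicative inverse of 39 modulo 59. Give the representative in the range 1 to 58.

59 = 1·39 + 20
39 = 1·20 + 19
20 = 1·19 + 1
19 = 19·1 + 0
Back-substituting gives 39·56 ≡ 1 (mod 59).

56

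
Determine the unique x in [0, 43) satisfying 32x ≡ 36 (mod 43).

28

32⁻¹ ≡ 39 (mod 43) because 32·39 = 1248 = 29·43 + 1.
So x ≡ 39·36 = 1404 ≡ 28 (mod 43).
Check: 32·28 = 896 = 20·43 + 36.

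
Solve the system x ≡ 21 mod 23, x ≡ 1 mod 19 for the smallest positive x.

343

x ≡ 1 (mod 19) gives x ∈ {1, 20, 39, 58, 77, 96, 115, 134, …}.
The first of these with x mod 23 = 21 is 343.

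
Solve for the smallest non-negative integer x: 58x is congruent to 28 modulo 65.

The inverse of 58 mod 65 is 37 (since 58·37 = 2146 ≡ 1).
So x ≡ 37·28 = 1036 ≡ 61 (mod 65).

61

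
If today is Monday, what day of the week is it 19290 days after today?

Saturday

Dividing 19290 by 7 gives quotient 2755 and remainder 5.
Monday + 5 days → Saturday.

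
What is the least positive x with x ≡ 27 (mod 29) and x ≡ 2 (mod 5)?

Since 5·6 ≡ 1 (mod 29), take x = 2 + 5·((27−2)·6 mod 29) = 2 + 5·5 = 27.
Check: 27 mod 29 = 27, 27 mod 5 = 2.

27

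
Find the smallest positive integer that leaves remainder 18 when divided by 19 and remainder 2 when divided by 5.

37

Since 5·4 ≡ 1 (mod 19), take x = 2 + 5·((18−2)·4 mod 19) = 2 + 5·7 = 37.
Check: 37 mod 19 = 18, 37 mod 5 = 2.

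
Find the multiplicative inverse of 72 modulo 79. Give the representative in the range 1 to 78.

45

79 = 1·72 + 7
72 = 10·7 + 2
7 = 3·2 + 1
2 = 2·1 + 0
Back-substituting gives 72·45 ≡ 1 (mod 79).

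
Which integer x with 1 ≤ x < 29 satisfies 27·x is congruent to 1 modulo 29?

29 = 1·27 + 2
27 = 13·2 + 1
2 = 2·1 + 0
Back-substituting gives 27·14 ≡ 1 (mod 29).

14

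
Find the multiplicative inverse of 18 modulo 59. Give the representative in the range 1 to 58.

59 = 3·18 + 5
18 = 3·5 + 3
5 = 1·3 + 2
3 = 1·2 + 1
2 = 2·1 + 0
Back-substituting gives 18·23 ≡ 1 (mod 59).

23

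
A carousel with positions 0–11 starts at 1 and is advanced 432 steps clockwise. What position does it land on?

432 = 36·12 + 0, so 432 mod 12 = 0.
(1 + 0) mod 12 = 1.

1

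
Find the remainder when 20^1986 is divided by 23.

16

Square-and-reduce mod 23: 20^1≡20, 20^2≡9, 20^4≡12, 20^8≡6, 20^16≡13, 20^32≡8, 20^64≡18, 20^128≡2, 20^256≡4, 20^512≡16, 20^1024≡3.
1986 = 2 + 64 + 128 + 256 + 512 + 1024, so 20^1986 ≡ 9·18·2·4·16·3 ≡ 16 (mod 23).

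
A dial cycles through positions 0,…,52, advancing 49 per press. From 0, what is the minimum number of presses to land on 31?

32

The inverse of 49 mod 53 is 13 (since 49·13 = 637 ≡ 1).
Multiplying both sides by 13: x ≡ 13·31 = 403 ≡ 32 (mod 53).
Check: 49·32 = 1568 = 29·53 + 31.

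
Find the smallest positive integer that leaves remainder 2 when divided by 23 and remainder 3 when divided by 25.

278

Since 25·12 ≡ 1 (mod 23), take x = 3 + 25·((2−3)·12 mod 23) = 3 + 25·11 = 278.
Check: 278 mod 23 = 2, 278 mod 25 = 3.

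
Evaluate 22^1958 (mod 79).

46

By repeated squaring mod 79: 22^1≡22, 22^2≡10, 22^4≡21, 22^8≡46, 22^16≡62, 22^32≡52, 22^64≡18, 22^128≡8, 22^256≡64, 22^512≡67, 22^1024≡65.
1958 = 2 + 4 + 32 + 128 + 256 + 512 + 1024, so 22^1958 ≡ 10·21·52·8·64·67·65 ≡ 46 (mod 79).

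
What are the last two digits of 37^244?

Successive squares of 37 mod 100: 37^1≡37, 37^2≡69, 37^4≡61, 37^8≡21, 37^16≡41, 37^32≡81, 37^64≡61, 37^128≡21.
244 = 4 + 16 + 32 + 64 + 128, so 37^244 ≡ 61·41·81·61·21 ≡ 61 (mod 100).

61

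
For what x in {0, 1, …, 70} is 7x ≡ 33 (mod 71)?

7⁻¹ ≡ 61 (mod 71) because 7·61 = 427 = 6·71 + 1.
Multiplying both sides by 61: x ≡ 61·33 = 2013 ≡ 25 (mod 71).

25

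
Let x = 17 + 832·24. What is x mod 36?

5

832·24 = 19968.
Dividing 19968 by 36 gives quotient 554 and remainder 24.
(17 + 24) mod 36 = 5.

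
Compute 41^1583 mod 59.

5

Square-and-reduce mod 59: 41^1≡41, 41^2≡29, 41^4≡15, 41^8≡48, 41^16≡3, 41^32≡9, 41^64≡22, 41^128≡12, 41^256≡26, 41^512≡27, 41^1024≡21.
Since 1583 = 1 + 2 + 4 + 8 + 32 + 512 + 1024 in binary, 41^1583 ≡ 41·29·15·48·9·27·21 ≡ 5 (mod 59).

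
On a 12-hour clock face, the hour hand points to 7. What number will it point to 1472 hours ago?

1472 = 122·12 + 8, so 1472 mod 12 = 8.
7 − 8 → 11 on a 12-hour dial.

11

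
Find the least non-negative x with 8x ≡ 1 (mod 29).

8⁻¹ ≡ 11 (mod 29) because 8·11 = 88 = 3·29 + 1.
Multiplying both sides by 11: x ≡ 11·1 = 11 ≡ 11 (mod 29).

11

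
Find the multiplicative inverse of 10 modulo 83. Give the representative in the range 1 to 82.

10·25 = 250 = 3·83 + 1, so 10⁻¹ ≡ 25 (mod 83).

25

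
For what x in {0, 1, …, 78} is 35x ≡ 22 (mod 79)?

35⁻¹ ≡ 70 (mod 79) because 35·70 = 2450 = 31·79 + 1.
Multiplying both sides by 70: x ≡ 70·22 = 1540 ≡ 39 (mod 79).

39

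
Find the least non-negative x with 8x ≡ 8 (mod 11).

1

The inverse of 8 mod 11 is 7 (since 8·7 = 56 ≡ 1).
So x ≡ 7·8 = 56 ≡ 1 (mod 11).
Check: 8·1 = 8 = 0·11 + 8.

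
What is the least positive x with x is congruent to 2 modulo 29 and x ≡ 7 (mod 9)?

Since 9·13 ≡ 1 (mod 29), take x = 7 + 9·((2−7)·13 mod 29) = 7 + 9·22 = 205.
Check: 205 mod 29 = 2, 205 mod 9 = 7.

205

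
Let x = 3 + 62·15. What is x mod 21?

62·15 = 930.
Dividing 930 by 21 gives quotient 44 and remainder 6.
(3 + 6) mod 21 = 9.

9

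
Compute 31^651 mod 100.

31

Square-and-reduce mod 100: 31^1≡31, 31^2≡61, 31^4≡21, 31^8≡41, 31^16≡81, 31^32≡61, 31^64≡21, 31^128≡41, 31^256≡81, 31^512≡61.
651 = 1 + 2 + 8 + 128 + 512, so 31^651 ≡ 31·61·41·41·61 ≡ 31 (mod 100).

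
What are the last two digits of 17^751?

33

Square-and-reduce mod 100: 17^1≡17, 17^2≡89, 17^4≡21, 17^8≡41, 17^16≡81, 17^32≡61, 17^64≡21, 17^128≡41, 17^256≡81, 17^512≡61.
Since 751 = 1 + 2 + 4 + 8 + 32 + 64 + 128 + 512 in binary, 17^751 ≡ 17·89·21·41·61·21·41·61 ≡ 33 (mod 100).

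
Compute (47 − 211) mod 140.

211 = 1·140 + 71, so 211 mod 140 = 71.
(47 − 71) mod 140 = 116.

116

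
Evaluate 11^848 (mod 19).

7

By repeated squaring mod 19: 11^1≡11, 11^2≡7, 11^4≡11, 11^8≡7, 11^16≡11, 11^32≡7, 11^64≡11, 11^128≡7, 11^256≡11, 11^512≡7.
848 = 16 + 64 + 256 + 512, so 11^848 ≡ 11·11·11·7 ≡ 7 (mod 19).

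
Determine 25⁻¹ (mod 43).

43 = 1·25 + 18
25 = 1·18 + 7
18 = 2·7 + 4
7 = 1·4 + 3
4 = 1·3 + 1
3 = 3·1 + 0
Back-substituting gives 25·31 ≡ 1 (mod 43).

31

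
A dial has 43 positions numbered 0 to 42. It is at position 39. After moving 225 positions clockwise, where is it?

6

Dividing 225 by 43 gives quotient 5 and remainder 10.
(39 + 10) mod 43 = 6.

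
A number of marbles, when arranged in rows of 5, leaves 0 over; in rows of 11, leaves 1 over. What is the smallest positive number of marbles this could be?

45

Since 11·1 ≡ 1 (mod 5), take x = 1 + 11·((0−1)·1 mod 5) = 1 + 11·4 = 45.
Check: 45 mod 5 = 0, 45 mod 11 = 1.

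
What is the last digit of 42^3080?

Last digits of 2^n: 2, 4, 8, 6 (period 4).
3080 leaves remainder 0 on division by 4, so 42^3080 ends in 6.

6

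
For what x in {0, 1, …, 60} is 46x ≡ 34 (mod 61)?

14

The inverse of 46 mod 61 is 4 (since 46·4 = 184 ≡ 1).
So x ≡ 4·34 = 136 ≡ 14 (mod 61).
Check: 46·14 = 644 = 10·61 + 34.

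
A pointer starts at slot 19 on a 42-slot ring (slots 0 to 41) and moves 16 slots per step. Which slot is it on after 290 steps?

39

290·16 = 4640.
4640 mod 42 = 20 (since 110·42 = 4620).
(19 + 20) mod 42 = 39.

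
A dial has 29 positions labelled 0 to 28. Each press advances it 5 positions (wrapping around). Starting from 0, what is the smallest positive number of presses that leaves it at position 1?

5·6 = 30 = 1·29 + 1, so 5⁻¹ ≡ 6 (mod 29).

6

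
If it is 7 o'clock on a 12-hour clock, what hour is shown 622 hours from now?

622 mod 12 = 10 (since 51·12 = 612).
7 + 10 → 5 on a 12-hour dial.

5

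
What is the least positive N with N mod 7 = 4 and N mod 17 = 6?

74

Since 17·5 ≡ 1 (mod 7), take x = 6 + 17·((4−6)·5 mod 7) = 6 + 17·4 = 74.
Check: 74 mod 7 = 4, 74 mod 17 = 6.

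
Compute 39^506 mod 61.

42

Successive squares of 39 mod 61: 39^1≡39, 39^2≡57, 39^4≡16, 39^8≡12, 39^16≡22, 39^32≡57, 39^64≡16, 39^128≡12, 39^256≡22.
Since 506 = 2 + 8 + 16 + 32 + 64 + 128 + 256 in binary, 39^506 ≡ 57·12·22·57·16·12·22 ≡ 42 (mod 61).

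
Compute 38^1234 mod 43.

40

Successive squares of 38 mod 43: 38^1≡38, 38^2≡25, 38^4≡23, 38^8≡13, 38^16≡40, 38^32≡9, 38^64≡38, 38^128≡25, 38^256≡23, 38^512≡13, 38^1024≡40.
1234 = 2 + 16 + 64 + 128 + 1024, so 38^1234 ≡ 25·40·38·25·40 ≡ 40 (mod 43).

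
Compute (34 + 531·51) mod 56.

531·51 = 27081.
Dividing 27081 by 56 gives quotient 483 and remainder 33.
(34 + 33) mod 56 = 11.

11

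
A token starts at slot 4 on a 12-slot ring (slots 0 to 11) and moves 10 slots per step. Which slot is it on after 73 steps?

73·10 = 730.
Dividing 730 by 12 gives quotient 60 and remainder 10.
(4 + 10) mod 12 = 2.

2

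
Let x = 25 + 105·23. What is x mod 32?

105·23 = 2415.
2415 mod 32 = 15 (since 75·32 = 2400).
(25 + 15) mod 32 = 8.

8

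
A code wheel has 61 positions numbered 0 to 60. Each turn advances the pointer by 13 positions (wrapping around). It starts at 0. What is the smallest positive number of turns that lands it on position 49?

46

13⁻¹ ≡ 47 (mod 61) because 13·47 = 611 = 10·61 + 1.
So x ≡ 47·49 = 2303 ≡ 46 (mod 61).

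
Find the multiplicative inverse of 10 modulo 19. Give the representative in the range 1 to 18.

2

19 = 1·10 + 9
10 = 1·9 + 1
9 = 9·1 + 0
Back-substituting gives 10·2 ≡ 1 (mod 19).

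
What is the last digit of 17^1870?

9

The units digit of 17^n cycles with period 4: 7, 9, 3, 1, …
1870 mod 4 = 2, so the last digit matches 7^2 = 9.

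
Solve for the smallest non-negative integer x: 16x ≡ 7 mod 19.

The inverse of 16 mod 19 is 6 (since 16·6 = 96 ≡ 1).
Multiplying both sides by 6: x ≡ 6·7 = 42 ≡ 4 (mod 19).

4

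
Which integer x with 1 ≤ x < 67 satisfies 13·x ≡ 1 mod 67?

67 = 5·13 + 2
13 = 6·2 + 1
2 = 2·1 + 0
Back-substituting gives 13·31 ≡ 1 (mod 67).

31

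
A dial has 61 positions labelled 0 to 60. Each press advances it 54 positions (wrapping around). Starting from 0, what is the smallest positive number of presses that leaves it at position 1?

61 = 1·54 + 7
54 = 7·7 + 5
7 = 1·5 + 2
5 = 2·2 + 1
2 = 2·1 + 0
Back-substituting gives 54·26 ≡ 1 (mod 61).

26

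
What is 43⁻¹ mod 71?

71 = 1·43 + 28
43 = 1·28 + 15
28 = 1·15 + 13
15 = 1·13 + 2
13 = 6·2 + 1
2 = 2·1 + 0
Back-substituting gives 43·38 ≡ 1 (mod 71).

38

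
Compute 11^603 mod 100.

31

Successive squares of 11 mod 100: 11^1≡11, 11^2≡21, 11^4≡41, 11^8≡81, 11^16≡61, 11^32≡21, 11^64≡41, 11^128≡81, 11^256≡61, 11^512≡21.
Since 603 = 1 + 2 + 8 + 16 + 64 + 512 in binary, 11^603 ≡ 11·21·81·61·41·21 ≡ 31 (mod 100).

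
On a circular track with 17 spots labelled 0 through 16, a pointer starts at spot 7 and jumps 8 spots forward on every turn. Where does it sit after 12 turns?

12·8 = 96.
96 = 5·17 + 11, so 96 mod 17 = 11.
(7 + 11) mod 17 = 1.

1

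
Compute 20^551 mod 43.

26

By repeated squaring mod 43: 20^1≡20, 20^2≡13, 20^4≡40, 20^8≡9, 20^16≡38, 20^32≡25, 20^64≡23, 20^128≡13, 20^256≡40, 20^512≡9.
Since 551 = 1 + 2 + 4 + 32 + 512 in binary, 20^551 ≡ 20·13·40·25·9 ≡ 26 (mod 43).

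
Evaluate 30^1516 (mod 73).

65

By repeated squaring mod 73: 30^1≡30, 30^2≡24, 30^4≡65, 30^8≡64, 30^16≡8, 30^32≡64, 30^64≡8, 30^128≡64, 30^256≡8, 30^512≡64, 30^1024≡8.
Since 1516 = 4 + 8 + 32 + 64 + 128 + 256 + 1024 in binary, 30^1516 ≡ 65·64·64·8·64·8·8 ≡ 65 (mod 73).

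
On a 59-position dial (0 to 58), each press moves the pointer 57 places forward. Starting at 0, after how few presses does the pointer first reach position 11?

24

57⁻¹ ≡ 29 (mod 59) because 57·29 = 1653 = 28·59 + 1.
So x ≡ 29·11 = 319 ≡ 24 (mod 59).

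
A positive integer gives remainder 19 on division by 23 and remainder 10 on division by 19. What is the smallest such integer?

Since 19·17 ≡ 1 (mod 23), take x = 10 + 19·((19−10)·17 mod 23) = 10 + 19·15 = 295.
Check: 295 mod 23 = 19, 295 mod 19 = 10.

295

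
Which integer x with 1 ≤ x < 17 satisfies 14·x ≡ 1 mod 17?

17 = 1·14 + 3
14 = 4·3 + 2
3 = 1·2 + 1
2 = 2·1 + 0
Back-substituting gives 14·11 ≡ 1 (mod 17).

11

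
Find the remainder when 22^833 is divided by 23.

22

Successive squares of 22 mod 23: 22^1≡22, 22^2≡1, 22^4≡1, 22^8≡1, 22^16≡1, 22^32≡1, 22^64≡1, 22^128≡1, 22^256≡1, 22^512≡1.
Since 833 = 1 + 64 + 256 + 512 in binary, 22^833 ≡ 22·1·1·1 ≡ 22 (mod 23).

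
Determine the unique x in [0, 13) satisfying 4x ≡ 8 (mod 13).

2

4⁻¹ ≡ 10 (mod 13) because 4·10 = 40 = 3·13 + 1.
So x ≡ 10·8 = 80 ≡ 2 (mod 13).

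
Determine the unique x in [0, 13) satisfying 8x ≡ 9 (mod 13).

6

8⁻¹ ≡ 5 (mod 13) because 8·5 = 40 = 3·13 + 1.
Multiplying both sides by 5: x ≡ 5·9 = 45 ≡ 6 (mod 13).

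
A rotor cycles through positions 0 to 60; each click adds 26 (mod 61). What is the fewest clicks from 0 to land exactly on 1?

54

26·54 = 1404 = 23·61 + 1, so 26⁻¹ ≡ 54 (mod 61).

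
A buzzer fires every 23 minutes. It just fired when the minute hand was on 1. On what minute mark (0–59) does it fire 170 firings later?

170·23 = 3910.
3910 mod 60 = 10 (since 65·60 = 3900).
(1 + 10) mod 60 = 11.

11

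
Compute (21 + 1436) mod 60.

Dividing 1436 by 60 gives quotient 23 and remainder 56.
(21 + 56) mod 60 = 17.

17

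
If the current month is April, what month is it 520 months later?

August

520 − 43·12 = 4, so 520 ≡ 4 (mod 12).
April + 4 months → August.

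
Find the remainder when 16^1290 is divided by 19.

Square-and-reduce mod 19: 16^1≡16, 16^2≡9, 16^4≡5, 16^8≡6, 16^16≡17, 16^32≡4, 16^64≡16, 16^128≡9, 16^256≡5, 16^512≡6, 16^1024≡17.
Since 1290 = 2 + 8 + 256 + 1024 in binary, 16^1290 ≡ 9·6·5·17 ≡ 11 (mod 19).

11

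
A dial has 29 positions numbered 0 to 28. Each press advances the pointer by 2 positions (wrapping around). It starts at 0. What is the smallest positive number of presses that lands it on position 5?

The inverse of 2 mod 29 is 15 (since 2·15 = 30 ≡ 1).
Multiplying both sides by 15: x ≡ 15·5 = 75 ≡ 17 (mod 29).

17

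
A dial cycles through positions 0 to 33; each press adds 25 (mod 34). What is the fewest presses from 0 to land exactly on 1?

15

25·15 = 375 = 11·34 + 1, so 25⁻¹ ≡ 15 (mod 34).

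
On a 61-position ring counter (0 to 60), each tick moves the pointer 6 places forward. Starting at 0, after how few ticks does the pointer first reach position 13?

53

6⁻¹ ≡ 51 (mod 61) because 6·51 = 306 = 5·61 + 1.
So x ≡ 51·13 = 663 ≡ 53 (mod 61).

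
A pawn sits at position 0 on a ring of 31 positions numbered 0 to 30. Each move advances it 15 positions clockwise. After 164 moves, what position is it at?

164·15 = 2460.
Dividing 2460 by 31 gives quotient 79 and remainder 11.
(0 + 11) mod 31 = 11.

11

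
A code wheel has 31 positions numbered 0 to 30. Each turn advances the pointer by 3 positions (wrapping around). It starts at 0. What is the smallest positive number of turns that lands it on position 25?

29

3⁻¹ ≡ 21 (mod 31) because 3·21 = 63 = 2·31 + 1.
So x ≡ 21·25 = 525 ≡ 29 (mod 31).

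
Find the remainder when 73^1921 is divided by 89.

25

By repeated squaring mod 89: 73^1≡73, 73^2≡78, 73^4≡32, 73^8≡45, 73^16≡67, 73^32≡39, 73^64≡8, 73^128≡64, 73^256≡2, 73^512≡4, 73^1024≡16.
1921 = 1 + 128 + 256 + 512 + 1024, so 73^1921 ≡ 73·64·2·4·16 ≡ 25 (mod 89).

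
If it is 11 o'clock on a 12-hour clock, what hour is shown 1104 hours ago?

11

1104 = 92·12 + 0, so 1104 mod 12 = 0.
11 − 0 → 11 on a 12-hour dial.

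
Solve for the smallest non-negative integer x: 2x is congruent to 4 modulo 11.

The inverse of 2 mod 11 is 6 (since 2·6 = 12 ≡ 1).
Multiplying both sides by 6: x ≡ 6·4 = 24 ≡ 2 (mod 11).
Check: 2·2 = 4 = 0·11 + 4.

2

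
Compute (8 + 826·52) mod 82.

74

826·52 = 42952.
42952 mod 82 = 66 (since 523·82 = 42886).
(8 + 66) mod 82 = 74.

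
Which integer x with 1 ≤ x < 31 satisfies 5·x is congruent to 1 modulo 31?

25

5·25 = 125 = 4·31 + 1, so 5⁻¹ ≡ 25 (mod 31).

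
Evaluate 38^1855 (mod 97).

29

Successive squares of 38 mod 97: 38^1≡38, 38^2≡86, 38^4≡24, 38^8≡91, 38^16≡36, 38^32≡35, 38^64≡61, 38^128≡35, 38^256≡61, 38^512≡35, 38^1024≡61.
Since 1855 = 1 + 2 + 4 + 8 + 16 + 32 + 256 + 512 + 1024 in binary, 38^1855 ≡ 38·86·24·91·36·35·61·35·61 ≡ 29 (mod 97).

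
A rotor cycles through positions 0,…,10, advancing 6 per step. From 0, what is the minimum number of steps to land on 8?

6⁻¹ ≡ 2 (mod 11) because 6·2 = 12 = 1·11 + 1.
Multiplying both sides by 2: x ≡ 2·8 = 16 ≡ 5 (mod 11).

5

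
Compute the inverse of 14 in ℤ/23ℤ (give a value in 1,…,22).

23 = 1·14 + 9
14 = 1·9 + 5
9 = 1·5 + 4
5 = 1·4 + 1
4 = 4·1 + 0
Back-substituting gives 14·5 ≡ 1 (mod 23).

5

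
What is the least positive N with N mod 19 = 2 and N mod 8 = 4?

116

Since 8·12 ≡ 1 (mod 19), take x = 4 + 8·((2−4)·12 mod 19) = 4 + 8·14 = 116.
Check: 116 mod 19 = 2, 116 mod 8 = 4.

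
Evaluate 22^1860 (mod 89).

Square-and-reduce mod 89: 22^1≡22, 22^2≡39, 22^4≡8, 22^8≡64, 22^16≡2, 22^32≡4, 22^64≡16, 22^128≡78, 22^256≡32, 22^512≡45, 22^1024≡67.
Since 1860 = 4 + 64 + 256 + 512 + 1024 in binary, 22^1860 ≡ 8·16·32·45·67 ≡ 67 (mod 89).

67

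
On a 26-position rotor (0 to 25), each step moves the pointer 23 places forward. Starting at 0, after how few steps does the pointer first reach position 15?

21

The inverse of 23 mod 26 is 17 (since 23·17 = 391 ≡ 1).
Multiplying both sides by 17: x ≡ 17·15 = 255 ≡ 21 (mod 26).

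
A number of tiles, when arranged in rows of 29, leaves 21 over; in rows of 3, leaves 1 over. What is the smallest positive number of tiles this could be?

79

x ≡ 1 (mod 3) gives x ∈ {1, 4, 7, 10, 13, 16, 19, 22, …}.
The first of these with x mod 29 = 21 is 79.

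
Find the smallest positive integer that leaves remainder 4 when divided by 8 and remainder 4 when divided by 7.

4

x ≡ 4 (mod 7) gives x ∈ {4}.
The first of these with x mod 8 = 4 is 4.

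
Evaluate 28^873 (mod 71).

47

Successive squares of 28 mod 71: 28^1≡28, 28^2≡3, 28^4≡9, 28^8≡10, 28^16≡29, 28^32≡60, 28^64≡50, 28^128≡15, 28^256≡12, 28^512≡2.
Since 873 = 1 + 8 + 32 + 64 + 256 + 512 in binary, 28^873 ≡ 28·10·60·50·12·2 ≡ 47 (mod 71).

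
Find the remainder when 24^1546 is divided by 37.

Square-and-reduce mod 37: 24^1≡24, 24^2≡21, 24^4≡34, 24^8≡9, 24^16≡7, 24^32≡12, 24^64≡33, 24^128≡16, 24^256≡34, 24^512≡9, 24^1024≡7.
Since 1546 = 2 + 8 + 512 + 1024 in binary, 24^1546 ≡ 21·9·9·7 ≡ 30 (mod 37).

30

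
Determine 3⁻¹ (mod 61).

41

61 = 20·3 + 1
3 = 3·1 + 0
Back-substituting gives 3·41 ≡ 1 (mod 61).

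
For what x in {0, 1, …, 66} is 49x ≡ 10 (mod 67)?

59

The inverse of 49 mod 67 is 26 (since 49·26 = 1274 ≡ 1).
So x ≡ 26·10 = 260 ≡ 59 (mod 67).
Check: 49·59 = 2891 = 43·67 + 10.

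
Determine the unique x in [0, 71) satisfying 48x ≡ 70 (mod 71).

34

The inverse of 48 mod 71 is 37 (since 48·37 = 1776 ≡ 1).
So x ≡ 37·70 = 2590 ≡ 34 (mod 71).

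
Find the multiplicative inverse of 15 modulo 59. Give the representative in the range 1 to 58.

15·4 = 60 = 1·59 + 1, so 15⁻¹ ≡ 4 (mod 59).

4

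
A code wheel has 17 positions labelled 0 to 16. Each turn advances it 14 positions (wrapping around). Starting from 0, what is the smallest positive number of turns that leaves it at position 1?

11

17 = 1·14 + 3
14 = 4·3 + 2
3 = 1·2 + 1
2 = 2·1 + 0
Back-substituting gives 14·11 ≡ 1 (mod 17).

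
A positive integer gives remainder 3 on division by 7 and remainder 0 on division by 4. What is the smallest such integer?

24

x ≡ 0 (mod 4) gives x ∈ {0, 4, 8, 12, 16, 20, 24}.
The first of these with x mod 7 = 3 is 24.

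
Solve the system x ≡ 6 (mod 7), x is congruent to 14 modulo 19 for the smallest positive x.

x ≡ 6 (mod 7) gives x ∈ {6, 13, 20, 27, 34, 41, 48, 55, …}.
The first of these with x mod 19 = 14 is 90.

90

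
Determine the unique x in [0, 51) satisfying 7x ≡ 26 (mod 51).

7⁻¹ ≡ 22 (mod 51) because 7·22 = 154 = 3·51 + 1.
Multiplying both sides by 22: x ≡ 22·26 = 572 ≡ 11 (mod 51).

11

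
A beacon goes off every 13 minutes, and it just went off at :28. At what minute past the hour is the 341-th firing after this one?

341·13 = 4433.
Dividing 4433 by 60 gives quotient 73 and remainder 53.
(28 + 53) mod 60 = 21.

21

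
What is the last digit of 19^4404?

Last digits of 9^n: 9, 1 (period 2).
4404 mod 2 = 0, so the last digit matches 9^2 = 1.

1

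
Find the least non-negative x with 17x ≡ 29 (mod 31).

The inverse of 17 mod 31 is 11 (since 17·11 = 187 ≡ 1).
Multiplying both sides by 11: x ≡ 11·29 = 319 ≡ 9 (mod 31).

9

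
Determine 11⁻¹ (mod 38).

7

11·7 = 77 = 2·38 + 1, so 11⁻¹ ≡ 7 (mod 38).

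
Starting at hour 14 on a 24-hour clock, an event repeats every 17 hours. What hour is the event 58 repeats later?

16

58·17 = 986.
Dividing 986 by 24 gives quotient 41 and remainder 2.
(14 + 2) mod 24 = 16.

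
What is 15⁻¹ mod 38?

15·33 = 495 = 13·38 + 1, so 15⁻¹ ≡ 33 (mod 38).

33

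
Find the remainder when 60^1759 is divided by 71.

By repeated squaring mod 71: 60^1≡60, 60^2≡50, 60^4≡15, 60^8≡12, 60^16≡2, 60^32≡4, 60^64≡16, 60^128≡43, 60^256≡3, 60^512≡9, 60^1024≡10.
Since 1759 = 1 + 2 + 4 + 8 + 16 + 64 + 128 + 512 + 1024 in binary, 60^1759 ≡ 60·50·15·12·2·16·43·9·10 ≡ 10 (mod 71).

10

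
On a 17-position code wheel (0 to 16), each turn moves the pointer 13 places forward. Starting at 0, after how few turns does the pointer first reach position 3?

12

13⁻¹ ≡ 4 (mod 17) because 13·4 = 52 = 3·17 + 1.
Multiplying both sides by 4: x ≡ 4·3 = 12 ≡ 12 (mod 17).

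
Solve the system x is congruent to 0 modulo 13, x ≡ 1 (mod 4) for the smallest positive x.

x ≡ 1 (mod 4) gives x ∈ {1, 5, 9, 13}.
The first of these with x mod 13 = 0 is 13.

13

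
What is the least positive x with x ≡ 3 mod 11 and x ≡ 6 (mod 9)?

69

Since 9·5 ≡ 1 (mod 11), take x = 6 + 9·((3−6)·5 mod 11) = 6 + 9·7 = 69.
Check: 69 mod 11 = 3, 69 mod 9 = 6.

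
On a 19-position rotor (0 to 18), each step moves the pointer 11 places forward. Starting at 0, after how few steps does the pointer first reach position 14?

The inverse of 11 mod 19 is 7 (since 11·7 = 77 ≡ 1).
Multiplying both sides by 7: x ≡ 7·14 = 98 ≡ 3 (mod 19).

3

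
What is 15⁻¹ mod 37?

15·5 = 75 = 2·37 + 1, so 15⁻¹ ≡ 5 (mod 37).

5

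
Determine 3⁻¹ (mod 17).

3·6 = 18 = 1·17 + 1, so 3⁻¹ ≡ 6 (mod 17).

6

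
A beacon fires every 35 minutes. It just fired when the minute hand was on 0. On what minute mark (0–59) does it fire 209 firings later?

55

209·35 = 7315.
7315 = 121·60 + 55, so 7315 mod 60 = 55.
(0 + 55) mod 60 = 55.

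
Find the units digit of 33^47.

Last digits of 3^n: 3, 9, 7, 1 (period 4).
47 mod 4 = 3, so the last digit matches 3^3 = 7.

7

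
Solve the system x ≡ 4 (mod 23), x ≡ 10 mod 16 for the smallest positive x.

Since 16·13 ≡ 1 (mod 23), take x = 10 + 16·((4−10)·13 mod 23) = 10 + 16·14 = 234.
Check: 234 mod 23 = 4, 234 mod 16 = 10.

234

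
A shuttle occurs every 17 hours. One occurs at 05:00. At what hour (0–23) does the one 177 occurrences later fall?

177·17 = 3009.
3009 − 125·24 = 9, so 3009 ≡ 9 (mod 24).
(5 + 9) mod 24 = 14.

14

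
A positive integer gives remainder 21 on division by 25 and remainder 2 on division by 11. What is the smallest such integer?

x ≡ 2 (mod 11) gives x ∈ {2, 13, 24, 35, 46}.
The first of these with x mod 25 = 21 is 46.

46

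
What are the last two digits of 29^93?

Square-and-reduce mod 100: 29^1≡29, 29^2≡41, 29^4≡81, 29^8≡61, 29^16≡21, 29^32≡41, 29^64≡81.
93 = 1 + 4 + 8 + 16 + 64, so 29^93 ≡ 29·81·61·21·81 ≡ 89 (mod 100).

89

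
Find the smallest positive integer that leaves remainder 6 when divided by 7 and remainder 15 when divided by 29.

160

x ≡ 6 (mod 7) gives x ∈ {6, 13, 20, 27, 34, 41, 48, 55, …}.
The first of these with x mod 29 = 15 is 160.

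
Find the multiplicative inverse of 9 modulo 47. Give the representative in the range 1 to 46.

21

47 = 5·9 + 2
9 = 4·2 + 1
2 = 2·1 + 0
Back-substituting gives 9·21 ≡ 1 (mod 47).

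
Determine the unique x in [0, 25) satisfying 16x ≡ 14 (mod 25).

The inverse of 16 mod 25 is 11 (since 16·11 = 176 ≡ 1).
So x ≡ 11·14 = 154 ≡ 4 (mod 25).

4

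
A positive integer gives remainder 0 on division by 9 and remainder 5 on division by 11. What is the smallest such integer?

27

x ≡ 0 (mod 9) gives x ∈ {0, 9, 18, 27}.
The first of these with x mod 11 = 5 is 27.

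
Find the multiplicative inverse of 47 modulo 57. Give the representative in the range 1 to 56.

47·17 = 799 = 14·57 + 1, so 47⁻¹ ≡ 17 (mod 57).

17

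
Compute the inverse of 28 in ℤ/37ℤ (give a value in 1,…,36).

4

37 = 1·28 + 9
28 = 3·9 + 1
9 = 9·1 + 0
Back-substituting gives 28·4 ≡ 1 (mod 37).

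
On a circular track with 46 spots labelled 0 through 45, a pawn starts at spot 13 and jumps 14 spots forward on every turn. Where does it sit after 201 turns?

201·14 = 2814.
2814 = 61·46 + 8, so 2814 mod 46 = 8.
(13 + 8) mod 46 = 21.

21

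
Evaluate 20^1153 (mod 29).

By repeated squaring mod 29: 20^1≡20, 20^2≡23, 20^4≡7, 20^8≡20, 20^16≡23, 20^32≡7, 20^64≡20, 20^128≡23, 20^256≡7, 20^512≡20, 20^1024≡23.
1153 = 1 + 128 + 1024, so 20^1153 ≡ 20·23·23 ≡ 24 (mod 29).

24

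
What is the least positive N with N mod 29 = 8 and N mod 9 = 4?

211

Since 9·13 ≡ 1 (mod 29), take x = 4 + 9·((8−4)·13 mod 29) = 4 + 9·23 = 211.
Check: 211 mod 29 = 8, 211 mod 9 = 4.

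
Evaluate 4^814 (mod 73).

37

By repeated squaring mod 73: 4^1≡4, 4^2≡16, 4^4≡37, 4^8≡55, 4^16≡32, 4^32≡2, 4^64≡4, 4^128≡16, 4^256≡37, 4^512≡55.
Since 814 = 2 + 4 + 8 + 32 + 256 + 512 in binary, 4^814 ≡ 16·37·55·2·37·55 ≡ 37 (mod 73).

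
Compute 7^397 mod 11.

By repeated squaring mod 11: 7^1≡7, 7^2≡5, 7^4≡3, 7^8≡9, 7^16≡4, 7^32≡5, 7^64≡3, 7^128≡9, 7^256≡4.
Since 397 = 1 + 4 + 8 + 128 + 256 in binary, 7^397 ≡ 7·3·9·9·4 ≡ 6 (mod 11).

6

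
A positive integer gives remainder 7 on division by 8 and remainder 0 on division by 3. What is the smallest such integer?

x ≡ 0 (mod 3) gives x ∈ {0, 3, 6, 9, 12, 15}.
The first of these with x mod 8 = 7 is 15.

15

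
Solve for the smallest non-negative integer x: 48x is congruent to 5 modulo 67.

35

48⁻¹ ≡ 7 (mod 67) because 48·7 = 336 = 5·67 + 1.
So x ≡ 7·5 = 35 ≡ 35 (mod 67).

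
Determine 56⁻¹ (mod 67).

6

67 = 1·56 + 11
56 = 5·11 + 1
11 = 11·1 + 0
Back-substituting gives 56·6 ≡ 1 (mod 67).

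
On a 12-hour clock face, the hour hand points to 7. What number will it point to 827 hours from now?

6

827 − 68·12 = 11, so 827 ≡ 11 (mod 12).
7 + 11 → 6 on a 12-hour dial.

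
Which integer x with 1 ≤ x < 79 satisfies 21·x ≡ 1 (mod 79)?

64

21·64 = 1344 = 17·79 + 1, so 21⁻¹ ≡ 64 (mod 79).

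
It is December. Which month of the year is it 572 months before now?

April

572 = 47·12 + 8, so 572 mod 12 = 8.
December − 8 months → April.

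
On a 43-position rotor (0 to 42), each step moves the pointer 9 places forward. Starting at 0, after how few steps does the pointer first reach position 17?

9⁻¹ ≡ 24 (mod 43) because 9·24 = 216 = 5·43 + 1.
So x ≡ 24·17 = 408 ≡ 21 (mod 43).

21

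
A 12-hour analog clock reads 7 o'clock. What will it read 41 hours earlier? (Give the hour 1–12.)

2

41 − 3·12 = 5, so 41 ≡ 5 (mod 12).
7 − 5 → 2 on a 12-hour dial.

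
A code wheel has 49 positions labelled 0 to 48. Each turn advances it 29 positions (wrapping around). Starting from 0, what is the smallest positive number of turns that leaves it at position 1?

22

49 = 1·29 + 20
29 = 1·20 + 9
20 = 2·9 + 2
9 = 4·2 + 1
2 = 2·1 + 0
Back-substituting gives 29·22 ≡ 1 (mod 49).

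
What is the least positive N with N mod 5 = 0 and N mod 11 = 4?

15

x ≡ 0 (mod 5) gives x ∈ {0, 5, 10, 15}.
The first of these with x mod 11 = 4 is 15.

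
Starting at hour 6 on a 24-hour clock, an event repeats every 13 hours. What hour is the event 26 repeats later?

26·13 = 338.
338 − 14·24 = 2, so 338 ≡ 2 (mod 24).
(6 + 2) mod 24 = 8.

8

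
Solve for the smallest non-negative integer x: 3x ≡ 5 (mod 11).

3⁻¹ ≡ 4 (mod 11) because 3·4 = 12 = 1·11 + 1.
Multiplying both sides by 4: x ≡ 4·5 = 20 ≡ 9 (mod 11).
Check: 3·9 = 27 = 2·11 + 5.

9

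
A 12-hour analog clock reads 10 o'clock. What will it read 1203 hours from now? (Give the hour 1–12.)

Dividing 1203 by 12 gives quotient 100 and remainder 3.
10 + 3 → 1 on a 12-hour dial.

1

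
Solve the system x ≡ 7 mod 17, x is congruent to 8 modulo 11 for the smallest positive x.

x ≡ 8 (mod 11) gives x ∈ {8, 19, 30, 41}.
The first of these with x mod 17 = 7 is 41.

41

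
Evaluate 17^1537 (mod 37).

Successive squares of 17 mod 37: 17^1≡17, 17^2≡30, 17^4≡12, 17^8≡33, 17^16≡16, 17^32≡34, 17^64≡9, 17^128≡7, 17^256≡12, 17^512≡33, 17^1024≡16.
Since 1537 = 1 + 512 + 1024 in binary, 17^1537 ≡ 17·33·16 ≡ 22 (mod 37).

22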